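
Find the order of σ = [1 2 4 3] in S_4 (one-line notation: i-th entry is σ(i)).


Cycle decomposition: (3 4)
Cycle lengths: 2
Order = lcm(2) = 2

ord(σ) = 2


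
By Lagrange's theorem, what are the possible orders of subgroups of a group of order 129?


Lagrange's theorem: |H| divides |G|
|G| = 129
Divisors of 129: 1, 3, 43, 129

Possible subgroup orders: {1, 3, 43, 129}


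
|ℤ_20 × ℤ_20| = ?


|A × B| = |A| · |B|
|ℤ_20 × ℤ_20| = 20 × 20 = 400

|ℤ_20 × ℤ_20| = 400


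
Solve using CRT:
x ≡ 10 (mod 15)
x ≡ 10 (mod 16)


m₁ = 15, m₂ = 16, gcd = 1, so CRT applies. M = m₁·m₂ = 240
Let M₁ = M/m₁ = 16, M₂ = M/m₂ = 15
Find y₁ ≡ M₁⁻¹ (mod m₁): 16⁻¹ ≡ 1 (mod 15)
Find y₂ ≡ M₂⁻¹ (mod m₂): 15⁻¹ ≡ 15 (mod 16)
x = a₁·M₁·y₁ + a₂·M₂·y₂ = 10·16·1 + 10·15·15 = 2410
Reduce mod 240: x ≡ 10
Check: 10 mod 15 = 10 ✓, 10 mod 16 = 10 ✓

x ≡ 10 (mod 240)


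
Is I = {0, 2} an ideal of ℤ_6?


Check ideal conditions for I = {0, 2} in ℤ_6:
(1) I is an additive subgroup? No
(2) For r ∈ ℤ_6 and a ∈ I: r·a ∈ I? No  [counterexample: r=2, a=2, r·a mod 6 = 4 ∉ I]

No, I is not an ideal of ℤ_6


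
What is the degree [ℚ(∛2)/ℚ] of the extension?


∛2 has minimal polynomial x³ - 2 (irreducible over ℚ since 2 is not a perfect cube)

[ℚ(∛2)/ℚ] = 3


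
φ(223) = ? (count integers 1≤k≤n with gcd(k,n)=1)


Factor n: 223 = 223
φ(n) = n · ∏(1 - 1/p) over distinct primes p | n
φ(223) = 223 · (1 - 1/223) = 222

φ(223) = 222


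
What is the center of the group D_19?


Z(G) = {g ∈ G | gx = xg for all x ∈ G}
For odd n, Z(D_n) = {e}: no nontrivial rotation commutes with all reflections

Z(D_19) = {e}


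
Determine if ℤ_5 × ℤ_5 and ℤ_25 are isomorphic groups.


Comparing ℤ_5 × ℤ_5 and ℤ_25:
gcd(5,5) = 5 ≠ 1. Max element order in ℤ_5×ℤ_5 is lcm(5,5) = 5 < 25, so it has no element of order 25

No, ℤ_5 × ℤ_5 ≇ ℤ_25


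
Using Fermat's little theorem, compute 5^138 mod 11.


Fermat's little theorem: if p is prime and gcd(a,p)=1, then a^(p-1) ≡ 1 (mod p)
p = 11 is prime, gcd(5,11) = 1
Reduce exponent: 138 mod 10 = 8
So 5^138 ≡ 5^8 (mod 11)
5^8 mod 11 = 4

5^138 ≡ 4 (mod 11)


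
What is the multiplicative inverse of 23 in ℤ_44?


Use the extended Euclidean algorithm to write 1 = 23·s + 44·t; then s mod 44 is the inverse.
Euclidean algorithm:
  23 = 0·44 + 23
  44 = 1·23 + 21
  23 = 1·21 + 2
  21 = 10·2 + 1
  2 = 2·1 + 0
gcd(23,44) = 1
Back-substitution gives: 23·(-21) + 44·(11) = 1
So 23⁻¹ ≡ -21 ≡ 23 (mod 44)
Check: 23 × 23 = 529 ≡ 1 (mod 44) ✓

23⁻¹ ≡ 23 (mod 44)


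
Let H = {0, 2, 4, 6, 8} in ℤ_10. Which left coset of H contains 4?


4 + H = {4 + h (mod 10) : h ∈ H}
4+0=4, 4+2=6, 4+4=8, 4+6=0, 4+8=2
4 + H = {0, 2, 4, 6, 8} = 0 + H

4 + H = {0, 2, 4, 6, 8}


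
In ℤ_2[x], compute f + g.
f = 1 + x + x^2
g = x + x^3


Add coefficients mod 2:
x^0: 1 + 0 = 1 (mod 2)
x^1: 1 + 1 = 0 (mod 2)
x^2: 1 + 0 = 1 (mod 2)
x^3: 0 + 1 = 1 (mod 2)
Result: 1 + x^2 + x^3

f + g = 1 + x^2 + x^3


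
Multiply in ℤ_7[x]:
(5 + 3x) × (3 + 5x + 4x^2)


Expand and collect like terms; reduce coefficients mod 7:
x^0: 5·3 = 15 ≡ 1 (mod 7)
x^1: 5·5 + 3·3 = 34 ≡ 6 (mod 7)
x^2: 5·4 + 3·5 = 35 ≡ 0 (mod 7)
x^3: 3·4 = 12 ≡ 5 (mod 7)
Result: 1 + 6x + 5x^3

f · g = 1 + 6x + 5x^3


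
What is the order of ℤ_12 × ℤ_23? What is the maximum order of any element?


|ℤ_12 × ℤ_23| = 12 × 23 = 276
Max element order = lcm(12,23) = 276
Cyclic? Yes (gcd=1)

|ℤ_12×ℤ_23| = 276, max element order = 276


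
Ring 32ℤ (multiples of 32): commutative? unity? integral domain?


32ℤ is a commutative ring under +,× but has no multiplicative identity (1 ∉ 32ℤ); it has no zero divisors, but without unity it is not an integral domain
Commutative: Yes
Integral domain: No
Has unity: No

32ℤ (multiples of 32): Commutative=Yes, Unity=No


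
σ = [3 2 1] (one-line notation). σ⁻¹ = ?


To find σ⁻¹, swap domain and range:
σ(1) = 3 → σ⁻¹(3) = 1
σ(2) = 2 → σ⁻¹(2) = 2
σ(3) = 1 → σ⁻¹(1) = 3

σ⁻¹ = [3 2 1]


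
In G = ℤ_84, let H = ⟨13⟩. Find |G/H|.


|⟨13⟩| = n / gcd(13, 84) = 84 / 1 = 84
H is normal (ℤ_84 is abelian).
|G/H| = |G| / |H| = 84 / 84 = 1

|G/H| = 1


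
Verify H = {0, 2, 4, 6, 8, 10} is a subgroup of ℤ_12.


Subgroup test for H = {0, 2, 4, 6, 8, 10} in (ℤ_12, +):
(1) 0 ∈ H? Yes
(2) Closure: for all a,b ∈ H, (a+b) mod 12 ∈ H? Yes
(3) Inverses: for all a ∈ H, -a mod 12 ∈ H? Yes

Yes, H is a subgroup of ℤ_12


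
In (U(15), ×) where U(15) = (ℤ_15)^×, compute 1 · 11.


Operation: multiplication mod 15
1 · 11 = (a × b) mod 15 with a = 1, b = 11

1 · 11 = 11


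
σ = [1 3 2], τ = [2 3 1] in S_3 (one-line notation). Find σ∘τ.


σ∘τ: apply τ first, then σ
1 →τ 2 →σ 3
2 →τ 3 →σ 2
3 →τ 1 →σ 1

σ∘τ = [3 2 1]


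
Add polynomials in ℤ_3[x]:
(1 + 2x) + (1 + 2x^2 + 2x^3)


Add coefficients mod 3:
x^0: 1 + 1 = 2 (mod 3)
x^1: 2 + 0 = 2 (mod 3)
x^2: 0 + 2 = 2 (mod 3)
x^3: 0 + 2 = 2 (mod 3)
Result: 2 + 2x + 2x^2 + 2x^3

f + g = 2 + 2x + 2x^2 + 2x^3


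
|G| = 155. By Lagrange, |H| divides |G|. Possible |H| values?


Lagrange's theorem: |H| divides |G|
|G| = 155
Divisors of 155: 1, 5, 31, 155

Possible subgroup orders: {1, 5, 31, 155}


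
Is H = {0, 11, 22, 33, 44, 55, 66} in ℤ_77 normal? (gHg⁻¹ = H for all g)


H = {0, 11, 22, 33, 44, 55, 66} in ℤ_77
ℤ_77 is abelian; every subgroup of an abelian group is normal

Yes, normal subgroup


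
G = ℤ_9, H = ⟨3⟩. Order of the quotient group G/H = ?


|⟨3⟩| = n / gcd(3, 9) = 9 / 3 = 3
H is normal (ℤ_9 is abelian).
|G/H| = |G| / |H| = 9 / 3 = 3

|G/H| = 3


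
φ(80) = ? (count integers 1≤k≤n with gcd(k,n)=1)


Factor n: 80 = 2^4 × 5
φ(n) = n · ∏(1 - 1/p) over distinct primes p | n
φ(80) = 80 · (1 - 1/2) · (1 - 1/5) = 32

φ(80) = 32


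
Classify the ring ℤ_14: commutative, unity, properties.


ℤ_14 is a commutative ring with unity 1; 14 = 2×7 is composite, so 2·7 ≡ 0 gives zero divisors (not an integral domain)
Commutative: Yes
Integral domain: No
Has unity: Yes

ℤ_14: Commutative=Yes, Unity=Yes


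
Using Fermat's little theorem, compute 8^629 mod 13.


Fermat's little theorem: if p is prime and gcd(a,p)=1, then a^(p-1) ≡ 1 (mod p)
p = 13 is prime, gcd(8,13) = 1
Reduce exponent: 629 mod 12 = 5
So 8^629 ≡ 8^5 (mod 13)
8^5 mod 13 = 8

8^629 ≡ 8 (mod 13)


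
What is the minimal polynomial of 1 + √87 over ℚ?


Let α = 1 + √87. Then α - 1 = √87, so (α - 1)² = 87, giving α² - 2α - 86 = 0. Degree 2 and α ∉ ℚ, so this is the minimal polynomial.

Minimal polynomial: x² - 2x - 86


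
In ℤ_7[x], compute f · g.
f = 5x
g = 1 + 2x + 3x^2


Expand and collect like terms; reduce coefficients mod 7:
x^0: 0·1 = 0 ≡ 0 (mod 7)
x^1: 0·2 + 5·1 = 5 ≡ 5 (mod 7)
x^2: 0·3 + 5·2 = 10 ≡ 3 (mod 7)
x^3: 5·3 = 15 ≡ 1 (mod 7)
Result: 5x + 3x^2 + x^3

f · g = 5x + 3x^2 + x^3


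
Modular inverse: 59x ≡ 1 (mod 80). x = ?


Use the extended Euclidean algorithm to write 1 = 59·s + 80·t; then s mod 80 is the inverse.
Euclidean algorithm:
  59 = 0·80 + 59
  80 = 1·59 + 21
  59 = 2·21 + 17
  21 = 1·17 + 4
  17 = 4·4 + 1
  4 = 4·1 + 0
gcd(59,80) = 1
Back-substitution gives: 59·(19) + 80·(-14) = 1
So 59⁻¹ ≡ 19 ≡ 19 (mod 80)
Check: 59 × 19 = 1121 ≡ 1 (mod 80) ✓

59⁻¹ ≡ 19 (mod 80)


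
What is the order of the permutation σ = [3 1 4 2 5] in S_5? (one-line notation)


Cycle decomposition: (1 3 4 2)
Cycle lengths: 4
Order = lcm(4) = 4

ord(σ) = 4


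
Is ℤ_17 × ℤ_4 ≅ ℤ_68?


Comparing ℤ_17 × ℤ_4 and ℤ_68:
gcd(17,4) = 1, so ℤ_17 × ℤ_4 ≅ ℤ_68 (CRT)

Yes, ℤ_17 × ℤ_4 ≅ ℤ_68


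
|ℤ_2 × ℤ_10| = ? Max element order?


|ℤ_2 × ℤ_10| = 2 × 10 = 20
Max element order = lcm(2,10) = 10
Cyclic? No (gcd=2)

|ℤ_2×ℤ_10| = 20, max element order = 10


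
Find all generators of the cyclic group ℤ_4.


g generates ℤ_n iff gcd(g,n) = 1
Checking each g ∈ {1,...,3}:
gcd(1,4) = 1
gcd(2,4) = 2
gcd(3,4) = 1
Generators: {1, 3}
Number of generators = φ(4) = 2

Generators of ℤ_4 = {1, 3}


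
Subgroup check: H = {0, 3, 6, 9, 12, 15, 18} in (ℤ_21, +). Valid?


Subgroup test for H = {0, 3, 6, 9, 12, 15, 18} in (ℤ_21, +):
(1) 0 ∈ H? Yes
(2) Closure: for all a,b ∈ H, (a+b) mod 21 ∈ H? Yes
(3) Inverses: for all a ∈ H, -a mod 21 ∈ H? Yes

Yes, H is a subgroup of ℤ_21


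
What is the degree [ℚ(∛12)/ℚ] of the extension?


∛12 has minimal polynomial x³ - 12 (irreducible over ℚ since 12 is not a perfect cube)

[ℚ(∛12)/ℚ] = 3


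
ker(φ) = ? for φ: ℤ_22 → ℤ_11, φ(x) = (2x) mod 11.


Kernel = preimage of identity
ker(φ) = {x ∈ ℤ_22 : 2x ≡ 0 (mod 11)}. Since 11 | 22, φ is well-defined. The kernel is the cyclic subgroup ⟨11⟩ of ℤ_22 (order 2), i.e. {0, 11}

ker(φ) = {0, 11}


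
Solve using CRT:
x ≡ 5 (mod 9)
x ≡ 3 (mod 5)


m₁ = 9, m₂ = 5, gcd = 1, so CRT applies. M = m₁·m₂ = 45
Let M₁ = M/m₁ = 5, M₂ = M/m₂ = 9
Find y₁ ≡ M₁⁻¹ (mod m₁): 5⁻¹ ≡ 2 (mod 9)
Find y₂ ≡ M₂⁻¹ (mod m₂): 9⁻¹ ≡ 4 (mod 5)
x = a₁·M₁·y₁ + a₂·M₂·y₂ = 5·5·2 + 3·9·4 = 158
Reduce mod 45: x ≡ 23
Check: 23 mod 9 = 5 ✓, 23 mod 5 = 3 ✓

x ≡ 23 (mod 45)


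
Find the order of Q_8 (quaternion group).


Q_8 = {±1, ±i, ±j, ±k}
|Q_8| = 8

|Q_8 (quaternion group)| = 8


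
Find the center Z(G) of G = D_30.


Z(G) = {g ∈ G | gx = xg for all x ∈ G}
For even n, Z(D_n) = {e, r^(n/2)}: the 180° rotation r^15 commutes with every reflection and rotation

Z(D_30) = {e, r^15}


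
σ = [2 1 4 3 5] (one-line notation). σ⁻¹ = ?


To find σ⁻¹, swap domain and range:
σ(1) = 2 → σ⁻¹(2) = 1
σ(2) = 1 → σ⁻¹(1) = 2
σ(3) = 4 → σ⁻¹(4) = 3
σ(4) = 3 → σ⁻¹(3) = 4
σ(5) = 5 → σ⁻¹(5) = 5

σ⁻¹ = [2 1 4 3 5]


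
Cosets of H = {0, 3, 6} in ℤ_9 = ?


H = {0, 3, 6}, |H| = 3
Number of cosets = |G|/|H| = 9/3 = 3
0 + H = {0, 3, 6}
1 + H = {1, 4, 7}
2 + H = {2, 5, 8}

Cosets: 0+H={0,3,6}; 1+H={1,4,7}; 2+H={2,5,8}


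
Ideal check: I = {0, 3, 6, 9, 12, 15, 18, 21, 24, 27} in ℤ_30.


Check ideal conditions for I = {0, 3, 6, 9, 12, 15, 18, 21, 24, 27} in ℤ_30:
(1) I is an additive subgroup? Yes
(2) For r ∈ ℤ_30 and a ∈ I: r·a ∈ I? Yes

Yes, I is an ideal of ℤ_30


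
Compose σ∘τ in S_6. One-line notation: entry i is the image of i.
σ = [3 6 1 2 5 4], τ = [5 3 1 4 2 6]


σ∘τ: apply τ first, then σ
1 →τ 5 →σ 5
2 →τ 3 →σ 1
3 →τ 1 →σ 3
4 →τ 4 →σ 2
5 →τ 2 →σ 6
6 →τ 6 →σ 4

σ∘τ = [5 1 3 2 6 4]


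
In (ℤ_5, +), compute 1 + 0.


Operation: addition mod 5
1 + 0 = (a + b) mod 5 with a = 1, b = 0

1 + 0 = 1


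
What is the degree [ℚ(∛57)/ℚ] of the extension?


∛57 has minimal polynomial x³ - 57 (irreducible over ℚ since 57 is not a perfect cube)

[ℚ(∛57)/ℚ] = 3


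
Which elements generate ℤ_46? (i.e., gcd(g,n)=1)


g generates ℤ_n iff gcd(g,n) = 1
Prime factors of 46: 2, 23
Generators are g ∈ {1,...,45} not divisible by any of these primes.
Generators: {1, 3, 5, 7, 9, 11, 13, 15, 17, 19, 21, 25, 27, 29, 31, 33, 35, 37, 39, 41, 43, 45}
Number of generators = φ(46) = 22

Generators of ℤ_46 = {1, 3, 5, 7, 9, 11, 13, 15, 17, 19, 21, 25, 27, 29, 31, 33, 35, 37, 39, 41, 43, 45}


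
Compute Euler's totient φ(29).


φ(n) = count of k ∈ {1,...,n} with gcd(k,n)=1
Coprimes to 29: {1, 2, 3, 4, 5, 6, 7, 8, 9, 10, 11, 12, 13, 14, 15, 16, 17, 18, 19, 20, 21, 22, 23, 24, 25, 26, 27, 28}
Count: 28

φ(29) = 28


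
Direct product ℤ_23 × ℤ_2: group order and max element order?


|ℤ_23 × ℤ_2| = 23 × 2 = 46
Max element order = lcm(23,2) = 46
Cyclic? Yes (gcd=1)

|ℤ_23×ℤ_2| = 46, max element order = 46


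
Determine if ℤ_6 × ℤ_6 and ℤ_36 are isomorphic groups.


Comparing ℤ_6 × ℤ_6 and ℤ_36:
gcd(6,6) = 6 ≠ 1. Max element order in ℤ_6×ℤ_6 is lcm(6,6) = 6 < 36, so it has no element of order 36

No, ℤ_6 × ℤ_6 ≇ ℤ_36


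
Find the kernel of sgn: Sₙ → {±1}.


Kernel = preimage of identity
ker(sgn) = even permutations = Aₙ

ker(sgn) = Aₙ


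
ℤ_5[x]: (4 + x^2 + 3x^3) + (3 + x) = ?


Add coefficients mod 5:
x^0: 4 + 3 = 2 (mod 5)
x^1: 0 + 1 = 1 (mod 5)
x^2: 1 + 0 = 1 (mod 5)
x^3: 3 + 0 = 3 (mod 5)
Result: 2 + x + x^2 + 3x^3

f + g = 2 + x + x^2 + 3x^3


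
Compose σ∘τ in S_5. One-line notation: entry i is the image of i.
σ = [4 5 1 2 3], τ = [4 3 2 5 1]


σ∘τ: apply τ first, then σ
1 →τ 4 →σ 2
2 →τ 3 →σ 1
3 →τ 2 →σ 5
4 →τ 5 →σ 3
5 →τ 1 →σ 4

σ∘τ = [2 1 5 3 4]


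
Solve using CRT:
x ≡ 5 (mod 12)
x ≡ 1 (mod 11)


m₁ = 12, m₂ = 11, gcd = 1, so CRT applies. M = m₁·m₂ = 132
Let M₁ = M/m₁ = 11, M₂ = M/m₂ = 12
Find y₁ ≡ M₁⁻¹ (mod m₁): 11⁻¹ ≡ 11 (mod 12)
Find y₂ ≡ M₂⁻¹ (mod m₂): 12⁻¹ ≡ 1 (mod 11)
x = a₁·M₁·y₁ + a₂·M₂·y₂ = 5·11·11 + 1·12·1 = 617
Reduce mod 132: x ≡ 89
Check: 89 mod 12 = 5 ✓, 89 mod 11 = 1 ✓

x ≡ 89 (mod 132)


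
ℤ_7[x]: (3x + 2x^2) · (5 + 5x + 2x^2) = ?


Expand and collect like terms; reduce coefficients mod 7:
x^0: 0·5 = 0 ≡ 0 (mod 7)
x^1: 0·5 + 3·5 = 15 ≡ 1 (mod 7)
x^2: 0·2 + 3·5 + 2·5 = 25 ≡ 4 (mod 7)
x^3: 3·2 + 2·5 = 16 ≡ 2 (mod 7)
x^4: 2·2 = 4 ≡ 4 (mod 7)
Result: x + 4x^2 + 2x^3 + 4x^4

f · g = x + 4x^2 + 2x^3 + 4x^4


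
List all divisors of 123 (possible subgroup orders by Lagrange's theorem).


Lagrange's theorem: |H| divides |G|
|G| = 123
Divisors of 123: 1, 3, 41, 123

Possible subgroup orders: {1, 3, 41, 123}


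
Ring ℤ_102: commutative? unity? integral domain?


ℤ_102 is a commutative ring with unity 1; 102 = 2×51 is composite, so 2·51 ≡ 0 gives zero divisors (not an integral domain)
Commutative: Yes
Integral domain: No
Has unity: Yes

ℤ_102: Commutative=Yes, Unity=Yes


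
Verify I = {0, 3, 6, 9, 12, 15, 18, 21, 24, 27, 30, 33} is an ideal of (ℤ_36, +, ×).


Check ideal conditions for I = {0, 3, 6, 9, 12, 15, 18, 21, 24, 27, 30, 33} in ℤ_36:
(1) I is an additive subgroup? Yes
(2) For r ∈ ℤ_36 and a ∈ I: r·a ∈ I? Yes

Yes, I is an ideal of ℤ_36


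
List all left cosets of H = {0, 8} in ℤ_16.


H = {0, 8}, |H| = 2
Number of cosets = |G|/|H| = 16/2 = 8
0 + H = {0, 8}
1 + H = {1, 9}
2 + H = {2, 10}
3 + H = {3, 11}
4 + H = {4, 12}
5 + H = {5, 13}
6 + H = {6, 14}
7 + H = {7, 15}

Cosets: 0+H={0,8}; 1+H={1,9}; 2+H={2,10}; 3+H={3,11}; 4+H={4,12}; 5+H={5,13}; 6+H={6,14}; 7+H={7,15}


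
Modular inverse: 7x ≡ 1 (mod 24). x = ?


Use the extended Euclidean algorithm to write 1 = 7·s + 24·t; then s mod 24 is the inverse.
Euclidean algorithm:
  7 = 0·24 + 7
  24 = 3·7 + 3
  7 = 2·3 + 1
  3 = 3·1 + 0
gcd(7,24) = 1
Back-substitution gives: 7·(7) + 24·(-2) = 1
So 7⁻¹ ≡ 7 ≡ 7 (mod 24)
Check: 7 × 7 = 49 ≡ 1 (mod 24) ✓

7⁻¹ ≡ 7 (mod 24)


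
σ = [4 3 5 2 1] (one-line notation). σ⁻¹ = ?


To find σ⁻¹, swap domain and range:
σ(1) = 4 → σ⁻¹(4) = 1
σ(2) = 3 → σ⁻¹(3) = 2
σ(3) = 5 → σ⁻¹(5) = 3
σ(4) = 2 → σ⁻¹(2) = 4
σ(5) = 1 → σ⁻¹(1) = 5

σ⁻¹ = [5 4 2 1 3]


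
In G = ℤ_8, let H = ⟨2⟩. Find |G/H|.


|⟨2⟩| = n / gcd(2, 8) = 8 / 2 = 4
H is normal (ℤ_8 is abelian).
|G/H| = |G| / |H| = 8 / 4 = 2

|G/H| = 2


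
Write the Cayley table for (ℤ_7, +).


Elements: {0, 1, 2, 3, 4, 5, 6}
Operation: addition mod 7
Entry (a, b) = (a + b) mod 7

Cayley table:
  | 0 | 1 | 2 | 3 | 4 | 5 | 6
0 | 0 | 1 | 2 | 3 | 4 | 5 | 6
1 | 1 | 2 | 3 | 4 | 5 | 6 | 0
2 | 2 | 3 | 4 | 5 | 6 | 0 | 1
3 | 3 | 4 | 5 | 6 | 0 | 1 | 2
4 | 4 | 5 | 6 | 0 | 1 | 2 | 3
5 | 5 | 6 | 0 | 1 | 2 | 3 | 4
6 | 6 | 0 | 1 | 2 | 3 | 4 | 5


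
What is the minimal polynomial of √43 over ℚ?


√43 satisfies x² - 43 = 0, irreducible over ℚ since 43 is squarefree

Minimal polynomial: x² - 43


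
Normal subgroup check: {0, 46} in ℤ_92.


H = {0, 46} in ℤ_92
ℤ_92 is abelian; every subgroup of an abelian group is normal

Yes, normal subgroup


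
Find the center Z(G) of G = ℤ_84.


Z(G) = {g ∈ G | gx = xg for all x ∈ G}
ℤ_84 is abelian, so Z(G) = G

Z(ℤ_84) = ℤ_84


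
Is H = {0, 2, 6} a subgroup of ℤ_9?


Subgroup test for H = {0, 2, 6} in (ℤ_9, +):
(1) 0 ∈ H? Yes
(2) Closure: for all a,b ∈ H, (a+b) mod 9 ∈ H? No  [counterexample: 2 + 2 = 4 ∉ H]
(3) Inverses: for all a ∈ H, -a mod 9 ∈ H? No

No, H is not a subgroup of ℤ_9


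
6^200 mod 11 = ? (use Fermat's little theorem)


Fermat's little theorem: if p is prime and gcd(a,p)=1, then a^(p-1) ≡ 1 (mod p)
p = 11 is prime, gcd(6,11) = 1
Reduce exponent: 200 mod 10 = 0
So 6^200 ≡ 6^0 (mod 11)
6^0 = 1

6^200 ≡ 1 (mod 11)


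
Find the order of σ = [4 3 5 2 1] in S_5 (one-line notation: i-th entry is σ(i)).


Cycle decomposition: (1 4 2 3 5)
Cycle lengths: 5
Order = lcm(5) = 5

ord(σ) = 5


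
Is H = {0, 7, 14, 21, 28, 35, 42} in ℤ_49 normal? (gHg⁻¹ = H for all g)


H = {0, 7, 14, 21, 28, 35, 42} in ℤ_49
ℤ_49 is abelian; every subgroup of an abelian group is normal

Yes, normal subgroup


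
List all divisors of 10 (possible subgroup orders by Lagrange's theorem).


Lagrange's theorem: |H| divides |G|
|G| = 10
Divisors of 10: 1, 2, 5, 10

Possible subgroup orders: {1, 2, 5, 10}


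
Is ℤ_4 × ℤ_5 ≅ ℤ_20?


Comparing ℤ_4 × ℤ_5 and ℤ_20:
gcd(4,5) = 1, so ℤ_4 × ℤ_5 ≅ ℤ_20 (CRT)

Yes, ℤ_4 × ℤ_5 ≅ ℤ_20


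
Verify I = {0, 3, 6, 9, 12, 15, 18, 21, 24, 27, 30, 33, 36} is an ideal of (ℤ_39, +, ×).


Check ideal conditions for I = {0, 3, 6, 9, 12, 15, 18, 21, 24, 27, 30, 33, 36} in ℤ_39:
(1) I is an additive subgroup? Yes
(2) For r ∈ ℤ_39 and a ∈ I: r·a ∈ I? Yes

Yes, I is an ideal of ℤ_39


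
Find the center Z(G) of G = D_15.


Z(G) = {g ∈ G | gx = xg for all x ∈ G}
For odd n, Z(D_n) = {e}: no nontrivial rotation commutes with all reflections

Z(D_15) = {e}


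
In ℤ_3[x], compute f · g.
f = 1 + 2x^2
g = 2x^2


Expand and collect like terms; reduce coefficients mod 3:
x^0: 1·0 = 0 ≡ 0 (mod 3)
x^1: 1·0 + 0·0 = 0 ≡ 0 (mod 3)
x^2: 1·2 + 0·0 + 2·0 = 2 ≡ 2 (mod 3)
x^3: 0·2 + 2·0 = 0 ≡ 0 (mod 3)
x^4: 2·2 = 4 ≡ 1 (mod 3)
Result: 2x^2 + x^4

f · g = 2x^2 + x^4


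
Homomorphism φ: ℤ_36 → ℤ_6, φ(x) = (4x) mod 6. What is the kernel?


Kernel = preimage of identity
ker(φ) = {x ∈ ℤ_36 : 4x ≡ 0 (mod 6)}. Since 6 | 36, φ is well-defined. The kernel is the cyclic subgroup ⟨3⟩ of ℤ_36 (order 12), i.e. {0, 3, 6, 9, 12, 15, 18, 21, 24, 27, 30, 33}

ker(φ) = {0, 3, 6, 9, 12, 15, 18, 21, 24, 27, 30, 33}


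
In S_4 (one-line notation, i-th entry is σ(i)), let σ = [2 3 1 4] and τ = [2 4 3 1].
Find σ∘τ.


σ∘τ: apply τ first, then σ
1 →τ 2 →σ 3
2 →τ 4 →σ 4
3 →τ 3 →σ 1
4 →τ 1 →σ 2

σ∘τ = [3 4 1 2]


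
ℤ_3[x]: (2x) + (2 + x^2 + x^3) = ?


Add coefficients mod 3:
x^0: 0 + 2 = 2 (mod 3)
x^1: 2 + 0 = 2 (mod 3)
x^2: 0 + 1 = 1 (mod 3)
x^3: 0 + 1 = 1 (mod 3)
Result: 2 + 2x + x^2 + x^3

f + g = 2 + 2x + x^2 + x^3


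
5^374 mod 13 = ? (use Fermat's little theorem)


Fermat's little theorem: if p is prime and gcd(a,p)=1, then a^(p-1) ≡ 1 (mod p)
p = 13 is prime, gcd(5,13) = 1
Reduce exponent: 374 mod 12 = 2
So 5^374 ≡ 5^2 (mod 13)
5^2 mod 13 = 12

5^374 ≡ 12 (mod 13)


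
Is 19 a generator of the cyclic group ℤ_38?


g generates ℤ_n iff gcd(g, n) = 1
gcd(19, 38) = 19
Since gcd = 19 ≠ 1, ⟨19⟩ has order 2 < 38, so 19 is not a generator.

No, 19 does not generate ℤ_38


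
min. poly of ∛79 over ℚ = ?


∛79 satisfies x³ - 79 = 0, irreducible over ℚ (no rational root; 79 is not a perfect cube)

Minimal polynomial: x³ - 79


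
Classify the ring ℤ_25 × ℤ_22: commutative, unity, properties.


Direct product ring; commutative with unity (1,1); but (1,0)·(0,1) = (0,0) gives zero divisors, so not an integral domain
Commutative: Yes
Integral domain: No
Has unity: Yes

ℤ_25 × ℤ_22: Commutative=Yes, Unity=Yes


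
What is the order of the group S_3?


|S_n| = n! (number of permutations of n symbols)
|S_3| = 3! = 6

|S_3| = 6


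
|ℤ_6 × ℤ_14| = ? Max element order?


|ℤ_6 × ℤ_14| = 6 × 14 = 84
Max element order = lcm(6,14) = 42
Cyclic? No (gcd=2)

|ℤ_6×ℤ_14| = 84, max element order = 42


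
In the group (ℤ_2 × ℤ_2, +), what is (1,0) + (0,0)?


Operation: componentwise addition mod (2, 2)
(1,0) + (0,0) = ((a₁+b₁) mod 2, (a₂+b₂) mod 2) with a = (1,0), b = (0,0)

(1,0) + (0,0) = (1,0)


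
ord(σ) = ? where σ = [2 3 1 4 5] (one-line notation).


Cycle decomposition: (1 2 3)
Cycle lengths: 3
Order = lcm(3) = 3

ord(σ) = 3


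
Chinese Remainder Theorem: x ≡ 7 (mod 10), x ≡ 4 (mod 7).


m₁ = 10, m₂ = 7, gcd = 1, so CRT applies. M = m₁·m₂ = 70
Let M₁ = M/m₁ = 7, M₂ = M/m₂ = 10
Find y₁ ≡ M₁⁻¹ (mod m₁): 7⁻¹ ≡ 3 (mod 10)
Find y₂ ≡ M₂⁻¹ (mod m₂): 10⁻¹ ≡ 5 (mod 7)
x = a₁·M₁·y₁ + a₂·M₂·y₂ = 7·7·3 + 4·10·5 = 347
Reduce mod 70: x ≡ 67
Check: 67 mod 10 = 7 ✓, 67 mod 7 = 4 ✓

x ≡ 67 (mod 70)


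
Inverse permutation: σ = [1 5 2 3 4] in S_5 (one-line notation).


To find σ⁻¹, swap domain and range:
σ(1) = 1 → σ⁻¹(1) = 1
σ(2) = 5 → σ⁻¹(5) = 2
σ(3) = 2 → σ⁻¹(2) = 3
σ(4) = 3 → σ⁻¹(3) = 4
σ(5) = 4 → σ⁻¹(4) = 5

σ⁻¹ = [1 3 4 5 2]


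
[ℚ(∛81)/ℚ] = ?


∛81 has minimal polynomial x³ - 81 (irreducible over ℚ since 81 is not a perfect cube)

[ℚ(∛81)/ℚ] = 3


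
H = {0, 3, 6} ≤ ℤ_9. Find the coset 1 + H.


1 + H = {1 + h (mod 9) : h ∈ H}
1+0=1, 1+3=4, 1+6=7

1 + H = {1, 4, 7}


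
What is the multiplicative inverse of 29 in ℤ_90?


Use the extended Euclidean algorithm to write 1 = 29·s + 90·t; then s mod 90 is the inverse.
Euclidean algorithm:
  29 = 0·90 + 29
  90 = 3·29 + 3
  29 = 9·3 + 2
  3 = 1·2 + 1
  2 = 2·1 + 0
gcd(29,90) = 1
Back-substitution gives: 29·(-31) + 90·(10) = 1
So 29⁻¹ ≡ -31 ≡ 59 (mod 90)
Check: 29 × 59 = 1711 ≡ 1 (mod 90) ✓

29⁻¹ ≡ 59 (mod 90)


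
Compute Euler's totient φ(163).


Factor n: 163 = 163
φ(n) = n · ∏(1 - 1/p) over distinct primes p | n
φ(163) = 163 · (1 - 1/163) = 162

φ(163) = 162


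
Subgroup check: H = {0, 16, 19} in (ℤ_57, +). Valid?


Subgroup test for H = {0, 16, 19} in (ℤ_57, +):
(1) 0 ∈ H? Yes
(2) Closure: for all a,b ∈ H, (a+b) mod 57 ∈ H? No  [counterexample: 16 + 16 = 32 ∉ H]
(3) Inverses: for all a ∈ H, -a mod 57 ∈ H? No

No, H is not a subgroup of ℤ_57


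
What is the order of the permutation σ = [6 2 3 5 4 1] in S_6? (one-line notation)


Cycle decomposition: (1 6) (4 5)
Cycle lengths: 2, 2
Order = lcm(2, 2) = 2

ord(σ) = 2


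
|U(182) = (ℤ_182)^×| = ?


U(n) is the group of units mod n; |U(n)| = φ(n)
|U(182)| = φ(182) = 72

|U(182) = (ℤ_182)^×| = 72


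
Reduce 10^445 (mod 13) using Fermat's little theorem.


Fermat's little theorem: if p is prime and gcd(a,p)=1, then a^(p-1) ≡ 1 (mod p)
p = 13 is prime, gcd(10,13) = 1
Reduce exponent: 445 mod 12 = 1
So 10^445 ≡ 10^1 (mod 13)
10^1 mod 13 = 10

10^445 ≡ 10 (mod 13)


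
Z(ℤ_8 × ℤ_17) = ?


Z(G) = {g ∈ G | gx = xg for all x ∈ G}
Direct product of abelian groups is abelian, so Z(G) = G

Z(ℤ_8 × ℤ_17) = ℤ_8 × ℤ_17


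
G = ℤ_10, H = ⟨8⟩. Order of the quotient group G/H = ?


|⟨8⟩| = n / gcd(8, 10) = 10 / 2 = 5
H is normal (ℤ_10 is abelian).
|G/H| = |G| / |H| = 10 / 5 = 2

|G/H| = 2


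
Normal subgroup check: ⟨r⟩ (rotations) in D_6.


H = ⟨r⟩ (rotations) in D_6
The rotation subgroup ⟨r⟩ has index 2 in D_6, so it is normal

Yes, normal subgroup


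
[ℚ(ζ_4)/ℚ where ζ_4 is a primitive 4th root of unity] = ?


[ℚ(ζ_n):ℚ] = deg Φ_n(x) = φ(n). Here φ(4) = 2

[ℚ(ζ_4)/ℚ where ζ_4 is a primitive 4th root of unity] = 2


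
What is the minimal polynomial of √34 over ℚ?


√34 satisfies x² - 34 = 0, irreducible over ℚ since 34 is squarefree

Minimal polynomial: x² - 34


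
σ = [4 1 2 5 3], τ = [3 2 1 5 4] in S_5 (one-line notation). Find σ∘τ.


σ∘τ: apply τ first, then σ
1 →τ 3 →σ 2
2 →τ 2 →σ 1
3 →τ 1 →σ 4
4 →τ 5 →σ 3
5 →τ 4 →σ 5

σ∘τ = [2 1 4 3 5]


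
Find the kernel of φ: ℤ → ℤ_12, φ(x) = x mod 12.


Kernel = preimage of identity
ker(φ) = {x ∈ ℤ : x ≡ 0 (mod 12)} = 12ℤ = {0, ±12, ±24, ...}

ker(φ) = 12ℤ


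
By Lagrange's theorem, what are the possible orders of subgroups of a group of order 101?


Lagrange's theorem: |H| divides |G|
|G| = 101
Divisors of 101: 1, 101

Possible subgroup orders: {1, 101}


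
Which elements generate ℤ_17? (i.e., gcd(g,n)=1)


g generates ℤ_n iff gcd(g,n) = 1
Prime factors of 17: 17
Generators are g ∈ {1,...,16} not divisible by any of these primes.
Generators: {1, 2, 3, 4, 5, 6, 7, 8, 9, 10, 11, 12, 13, 14, 15, 16}
Number of generators = φ(17) = 16

Generators of ℤ_17 = {1, 2, 3, 4, 5, 6, 7, 8, 9, 10, 11, 12, 13, 14, 15, 16}


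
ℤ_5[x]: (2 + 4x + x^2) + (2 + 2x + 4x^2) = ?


Add coefficients mod 5:
x^0: 2 + 2 = 4 (mod 5)
x^1: 4 + 2 = 1 (mod 5)
x^2: 1 + 4 = 0 (mod 5)
Result: 4 + x

f + g = 4 + x


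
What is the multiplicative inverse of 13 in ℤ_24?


Use the extended Euclidean algorithm to write 1 = 13·s + 24·t; then s mod 24 is the inverse.
Euclidean algorithm:
  13 = 0·24 + 13
  24 = 1·13 + 11
  13 = 1·11 + 2
  11 = 5·2 + 1
  2 = 2·1 + 0
gcd(13,24) = 1
Back-substitution gives: 13·(-11) + 24·(6) = 1
So 13⁻¹ ≡ -11 ≡ 13 (mod 24)
Check: 13 × 13 = 169 ≡ 1 (mod 24) ✓

13⁻¹ ≡ 13 (mod 24)


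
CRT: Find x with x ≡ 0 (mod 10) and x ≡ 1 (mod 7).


m₁ = 10, m₂ = 7, gcd = 1, so CRT applies. M = m₁·m₂ = 70
Let M₁ = M/m₁ = 7, M₂ = M/m₂ = 10
Find y₁ ≡ M₁⁻¹ (mod m₁): 7⁻¹ ≡ 3 (mod 10)
Find y₂ ≡ M₂⁻¹ (mod m₂): 10⁻¹ ≡ 5 (mod 7)
x = a₁·M₁·y₁ + a₂·M₂·y₂ = 0·7·3 + 1·10·5 = 50
Reduce mod 70: x ≡ 50
Check: 50 mod 10 = 0 ✓, 50 mod 7 = 1 ✓

x ≡ 50 (mod 70)


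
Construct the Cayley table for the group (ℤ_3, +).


Elements: {0, 1, 2}
Operation: addition mod 3
Entry (a, b) = (a + b) mod 3

Cayley table:
  | 0 | 1 | 2
0 | 0 | 1 | 2
1 | 1 | 2 | 0
2 | 2 | 0 | 1


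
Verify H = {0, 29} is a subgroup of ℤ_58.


Subgroup test for H = {0, 29} in (ℤ_58, +):
(1) 0 ∈ H? Yes
(2) Closure: for all a,b ∈ H, (a+b) mod 58 ∈ H? Yes
(3) Inverses: for all a ∈ H, -a mod 58 ∈ H? Yes

Yes, H is a subgroup of ℤ_58


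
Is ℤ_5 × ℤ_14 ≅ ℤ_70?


Comparing ℤ_5 × ℤ_14 and ℤ_70:
gcd(5,14) = 1, so ℤ_5 × ℤ_14 ≅ ℤ_70 (CRT)

Yes, ℤ_5 × ℤ_14 ≅ ℤ_70


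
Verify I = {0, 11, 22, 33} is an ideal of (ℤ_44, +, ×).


Check ideal conditions for I = {0, 11, 22, 33} in ℤ_44:
(1) I is an additive subgroup? Yes
(2) For r ∈ ℤ_44 and a ∈ I: r·a ∈ I? Yes

Yes, I is an ideal of ℤ_44


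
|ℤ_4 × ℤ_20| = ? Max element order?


|ℤ_4 × ℤ_20| = 4 × 20 = 80
Max element order = lcm(4,20) = 20
Cyclic? No (gcd=4)

|ℤ_4×ℤ_20| = 80, max element order = 20


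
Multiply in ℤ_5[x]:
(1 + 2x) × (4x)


Expand and collect like terms; reduce coefficients mod 5:
x^0: 1·0 = 0 ≡ 0 (mod 5)
x^1: 1·4 + 2·0 = 4 ≡ 4 (mod 5)
x^2: 2·4 = 8 ≡ 3 (mod 5)
Result: 4x + 3x^2

f · g = 4x + 3x^2


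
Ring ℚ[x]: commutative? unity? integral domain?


Polynomial ring over ℚ (an integral domain) is a commutative integral domain with unity 1
Commutative: Yes
Integral domain: Yes
Has unity: Yes

ℚ[x]: Commutative=Yes, Unity=Yes


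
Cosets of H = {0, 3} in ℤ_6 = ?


H = {0, 3}, |H| = 2
Number of cosets = |G|/|H| = 6/2 = 3
0 + H = {0, 3}
1 + H = {1, 4}
2 + H = {2, 5}

Cosets: 0+H={0,3}; 1+H={1,4}; 2+H={2,5}


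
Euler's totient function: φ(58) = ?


Factor n: 58 = 2 × 29
φ(n) = n · ∏(1 - 1/p) over distinct primes p | n
φ(58) = 58 · (1 - 1/2) · (1 - 1/29) = 28

φ(58) = 28


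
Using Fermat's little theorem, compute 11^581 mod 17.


Fermat's little theorem: if p is prime and gcd(a,p)=1, then a^(p-1) ≡ 1 (mod p)
p = 17 is prime, gcd(11,17) = 1
Reduce exponent: 581 mod 16 = 5
So 11^581 ≡ 11^5 (mod 17)
11^5 mod 17 = 10

11^581 ≡ 10 (mod 17)


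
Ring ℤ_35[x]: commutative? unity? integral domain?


ℤ_35 has zero divisors (5·7 ≡ 0), and these lift to constant zero divisors in ℤ_35[x]; so not an integral domain
Commutative: Yes
Integral domain: No
Has unity: Yes

ℤ_35[x]: Commutative=Yes, Unity=Yes


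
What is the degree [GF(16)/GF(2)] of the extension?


GF(16) = GF(2^4), so the extension degree is 4

[GF(16)/GF(2)] = 4


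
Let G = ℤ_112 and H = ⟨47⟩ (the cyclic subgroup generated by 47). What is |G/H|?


|⟨47⟩| = n / gcd(47, 112) = 112 / 1 = 112
H is normal (ℤ_112 is abelian).
|G/H| = |G| / |H| = 112 / 112 = 1

|G/H| = 1


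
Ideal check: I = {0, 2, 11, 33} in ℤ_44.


Check ideal conditions for I = {0, 2, 11, 33} in ℤ_44:
(1) I is an additive subgroup? No
(2) For r ∈ ℤ_44 and a ∈ I: r·a ∈ I? No  [counterexample: r=2, a=2, r·a mod 44 = 4 ∉ I]

No, I is not an ideal of ℤ_44


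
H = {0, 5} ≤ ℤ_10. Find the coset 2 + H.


2 + H = {2 + h (mod 10) : h ∈ H}
2+0=2, 2+5=7

2 + H = {2, 7}


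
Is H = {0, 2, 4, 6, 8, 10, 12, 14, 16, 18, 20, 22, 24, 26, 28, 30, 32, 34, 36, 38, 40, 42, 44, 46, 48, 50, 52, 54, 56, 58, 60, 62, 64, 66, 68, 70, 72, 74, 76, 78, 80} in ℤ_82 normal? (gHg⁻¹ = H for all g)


H = {0, 2, 4, 6, 8, 10, 12, 14, 16, 18, 20, 22, 24, 26, 28, 30, 32, 34, 36, 38, 40, 42, 44, 46, 48, 50, 52, 54, 56, 58, 60, 62, 64, 66, 68, 70, 72, 74, 76, 78, 80} in ℤ_82
ℤ_82 is abelian; every subgroup of an abelian group is normal

Yes, normal subgroup


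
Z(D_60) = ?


Z(G) = {g ∈ G | gx = xg for all x ∈ G}
For even n, Z(D_n) = {e, r^(n/2)}: the 180° rotation r^30 commutes with every reflection and rotation

Z(D_60) = {e, r^30}


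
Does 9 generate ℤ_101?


g generates ℤ_n iff gcd(g, n) = 1
gcd(9, 101) = 1
Since gcd = 1, 9 is a generator.

Yes, 9 generates ℤ_101


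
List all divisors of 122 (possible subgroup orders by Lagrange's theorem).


Lagrange's theorem: |H| divides |G|
|G| = 122
Divisors of 122: 1, 2, 61, 122

Possible subgroup orders: {1, 2, 61, 122}


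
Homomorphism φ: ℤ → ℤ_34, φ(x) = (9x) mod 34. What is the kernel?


Kernel = preimage of identity
ker(φ) = {x ∈ ℤ : 9x ≡ 0 (mod 34)}. gcd(9,34) = 1, so 9x ≡ 0 (mod 34) ⟺ x ≡ 0 (mod 34/1 = 34). Hence ker(φ) = 34ℤ

ker(φ) = 34ℤ


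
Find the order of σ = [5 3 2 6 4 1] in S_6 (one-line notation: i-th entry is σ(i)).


Cycle decomposition: (1 5 4 6) (2 3)
Cycle lengths: 4, 2
Order = lcm(4, 2) = 4

ord(σ) = 4


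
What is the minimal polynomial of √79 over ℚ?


√79 satisfies x² - 79 = 0, irreducible over ℚ since 79 is squarefree

Minimal polynomial: x² - 79


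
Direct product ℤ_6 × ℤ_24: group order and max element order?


|ℤ_6 × ℤ_24| = 6 × 24 = 144
Max element order = lcm(6,24) = 24
Cyclic? No (gcd=6)

|ℤ_6×ℤ_24| = 144, max element order = 24


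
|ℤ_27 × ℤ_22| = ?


|A × B| = |A| · |B|
|ℤ_27 × ℤ_22| = 27 × 22 = 594

|ℤ_27 × ℤ_22| = 594


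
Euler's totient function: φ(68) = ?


Factor n: 68 = 2^2 × 17
φ(n) = n · ∏(1 - 1/p) over distinct primes p | n
φ(68) = 68 · (1 - 1/2) · (1 - 1/17) = 32

φ(68) = 32


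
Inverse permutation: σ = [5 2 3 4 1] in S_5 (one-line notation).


To find σ⁻¹, swap domain and range:
σ(1) = 5 → σ⁻¹(5) = 1
σ(2) = 2 → σ⁻¹(2) = 2
σ(3) = 3 → σ⁻¹(3) = 3
σ(4) = 4 → σ⁻¹(4) = 4
σ(5) = 1 → σ⁻¹(1) = 5

σ⁻¹ = [5 2 3 4 1]


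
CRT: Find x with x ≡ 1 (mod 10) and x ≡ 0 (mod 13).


m₁ = 10, m₂ = 13, gcd = 1, so CRT applies. M = m₁·m₂ = 130
Let M₁ = M/m₁ = 13, M₂ = M/m₂ = 10
Find y₁ ≡ M₁⁻¹ (mod m₁): 13⁻¹ ≡ 7 (mod 10)
Find y₂ ≡ M₂⁻¹ (mod m₂): 10⁻¹ ≡ 4 (mod 13)
x = a₁·M₁·y₁ + a₂·M₂·y₂ = 1·13·7 + 0·10·4 = 91
Reduce mod 130: x ≡ 91
Check: 91 mod 10 = 1 ✓, 91 mod 13 = 0 ✓

x ≡ 91 (mod 130)


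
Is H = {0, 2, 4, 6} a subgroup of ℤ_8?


Subgroup test for H = {0, 2, 4, 6} in (ℤ_8, +):
(1) 0 ∈ H? Yes
(2) Closure: for all a,b ∈ H, (a+b) mod 8 ∈ H? Yes
(3) Inverses: for all a ∈ H, -a mod 8 ∈ H? Yes

Yes, H is a subgroup of ℤ_8


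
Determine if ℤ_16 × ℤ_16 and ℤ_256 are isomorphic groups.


Comparing ℤ_16 × ℤ_16 and ℤ_256:
gcd(16,16) = 16 ≠ 1. Max element order in ℤ_16×ℤ_16 is lcm(16,16) = 16 < 256, so it has no element of order 256

No, ℤ_16 × ℤ_16 ≇ ℤ_256


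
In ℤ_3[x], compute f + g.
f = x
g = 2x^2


Add coefficients mod 3:
x^0: 0 + 0 = 0 (mod 3)
x^1: 1 + 0 = 1 (mod 3)
x^2: 0 + 2 = 2 (mod 3)
Result: x + 2x^2

f + g = x + 2x^2


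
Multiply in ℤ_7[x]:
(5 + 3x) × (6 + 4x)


Expand and collect like terms; reduce coefficients mod 7:
x^0: 5·6 = 30 ≡ 2 (mod 7)
x^1: 5·4 + 3·6 = 38 ≡ 3 (mod 7)
x^2: 3·4 = 12 ≡ 5 (mod 7)
Result: 2 + 3x + 5x^2

f · g = 2 + 3x + 5x^2


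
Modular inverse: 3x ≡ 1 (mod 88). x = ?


Use the extended Euclidean algorithm to write 1 = 3·s + 88·t; then s mod 88 is the inverse.
Euclidean algorithm:
  3 = 0·88 + 3
  88 = 29·3 + 1
  3 = 3·1 + 0
gcd(3,88) = 1
Back-substitution gives: 3·(-29) + 88·(1) = 1
So 3⁻¹ ≡ -29 ≡ 59 (mod 88)
Check: 3 × 59 = 177 ≡ 1 (mod 88) ✓

3⁻¹ ≡ 59 (mod 88)


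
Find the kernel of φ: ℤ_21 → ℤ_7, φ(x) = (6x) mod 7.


Kernel = preimage of identity
ker(φ) = {x ∈ ℤ_21 : 6x ≡ 0 (mod 7)}. Since 7 | 21, φ is well-defined. The kernel is the cyclic subgroup ⟨7⟩ of ℤ_21 (order 3), i.e. {0, 7, 14}

ker(φ) = {0, 7, 14}


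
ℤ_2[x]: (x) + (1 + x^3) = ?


Add coefficients mod 2:
x^0: 0 + 1 = 1 (mod 2)
x^1: 1 + 0 = 1 (mod 2)
x^2: 0 + 0 = 0 (mod 2)
x^3: 0 + 1 = 1 (mod 2)
Result: 1 + x + x^3

f + g = 1 + x + x^3


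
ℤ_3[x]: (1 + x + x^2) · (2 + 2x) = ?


Expand and collect like terms; reduce coefficients mod 3:
x^0: 1·2 = 2 ≡ 2 (mod 3)
x^1: 1·2 + 1·2 = 4 ≡ 1 (mod 3)
x^2: 1·2 + 1·2 = 4 ≡ 1 (mod 3)
x^3: 1·2 = 2 ≡ 2 (mod 3)
Result: 2 + x + x^2 + 2x^3

f · g = 2 + x + x^2 + 2x^3


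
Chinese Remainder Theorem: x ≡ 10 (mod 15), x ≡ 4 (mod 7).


m₁ = 15, m₂ = 7, gcd = 1, so CRT applies. M = m₁·m₂ = 105
Let M₁ = M/m₁ = 7, M₂ = M/m₂ = 15
Find y₁ ≡ M₁⁻¹ (mod m₁): 7⁻¹ ≡ 13 (mod 15)
Find y₂ ≡ M₂⁻¹ (mod m₂): 15⁻¹ ≡ 1 (mod 7)
x = a₁·M₁·y₁ + a₂·M₂·y₂ = 10·7·13 + 4·15·1 = 970
Reduce mod 105: x ≡ 25
Check: 25 mod 15 = 10 ✓, 25 mod 7 = 4 ✓

x ≡ 25 (mod 105)


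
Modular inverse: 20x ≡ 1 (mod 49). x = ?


Use the extended Euclidean algorithm to write 1 = 20·s + 49·t; then s mod 49 is the inverse.
Euclidean algorithm:
  20 = 0·49 + 20
  49 = 2·20 + 9
  20 = 2·9 + 2
  9 = 4·2 + 1
  2 = 2·1 + 0
gcd(20,49) = 1
Back-substitution gives: 20·(-22) + 49·(9) = 1
So 20⁻¹ ≡ -22 ≡ 27 (mod 49)
Check: 20 × 27 = 540 ≡ 1 (mod 49) ✓

20⁻¹ ≡ 27 (mod 49)


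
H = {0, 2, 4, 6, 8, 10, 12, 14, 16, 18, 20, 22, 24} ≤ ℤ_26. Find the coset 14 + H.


14 + H = {14 + h (mod 26) : h ∈ H}
14+0=14, 14+2=16, 14+4=18, 14+6=20, 14+8=22, 14+10=24, 14+12=0, 14+14=2, 14+16=4, 14+18=6, 14+20=8, 14+22=10, 14+24=12
14 + H = {0, 2, 4, 6, 8, 10, 12, 14, 16, 18, 20, 22, 24} = 0 + H

14 + H = {0, 2, 4, 6, 8, 10, 12, 14, 16, 18, 20, 22, 24}


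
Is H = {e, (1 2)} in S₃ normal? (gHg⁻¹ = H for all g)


H = {e, (1 2)} in S₃
(1 3)(1 2)(1 3)⁻¹ = (2 3) ∉ {e, (1 2)}, so it is not normal

No, not a normal subgroup


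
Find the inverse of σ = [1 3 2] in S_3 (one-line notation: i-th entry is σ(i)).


To find σ⁻¹, swap domain and range:
σ(1) = 1 → σ⁻¹(1) = 1
σ(2) = 3 → σ⁻¹(3) = 2
σ(3) = 2 → σ⁻¹(2) = 3

σ⁻¹ = [1 3 2]


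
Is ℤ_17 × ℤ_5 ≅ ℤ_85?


Comparing ℤ_17 × ℤ_5 and ℤ_85:
gcd(17,5) = 1, so ℤ_17 × ℤ_5 ≅ ℤ_85 (CRT)

Yes, ℤ_17 × ℤ_5 ≅ ℤ_85


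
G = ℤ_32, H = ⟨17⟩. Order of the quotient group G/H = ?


|⟨17⟩| = n / gcd(17, 32) = 32 / 1 = 32
H is normal (ℤ_32 is abelian).
|G/H| = |G| / |H| = 32 / 32 = 1

|G/H| = 1


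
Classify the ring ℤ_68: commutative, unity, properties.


ℤ_68 is a commutative ring with unity 1; 68 = 2×34 is composite, so 2·34 ≡ 0 gives zero divisors (not an integral domain)
Commutative: Yes
Integral domain: No
Has unity: Yes

ℤ_68: Commutative=Yes, Unity=Yes


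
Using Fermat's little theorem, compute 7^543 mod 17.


Fermat's little theorem: if p is prime and gcd(a,p)=1, then a^(p-1) ≡ 1 (mod p)
p = 17 is prime, gcd(7,17) = 1
Reduce exponent: 543 mod 16 = 15
So 7^543 ≡ 7^15 (mod 17)
7^15 mod 17 = 5

7^543 ≡ 5 (mod 17)


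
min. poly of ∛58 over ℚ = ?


∛58 satisfies x³ - 58 = 0, irreducible over ℚ (no rational root; 58 is not a perfect cube)

Minimal polynomial: x³ - 58


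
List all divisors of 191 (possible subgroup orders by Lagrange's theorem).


Lagrange's theorem: |H| divides |G|
|G| = 191
Divisors of 191: 1, 191

Possible subgroup orders: {1, 191}


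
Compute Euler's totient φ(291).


Factor n: 291 = 3 × 97
φ(n) = n · ∏(1 - 1/p) over distinct primes p | n
φ(291) = 291 · (1 - 1/3) · (1 - 1/97) = 192

φ(291) = 192


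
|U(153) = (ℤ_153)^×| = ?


U(n) is the group of units mod n; |U(n)| = φ(n)
|U(153)| = φ(153) = 96

|U(153) = (ℤ_153)^×| = 96


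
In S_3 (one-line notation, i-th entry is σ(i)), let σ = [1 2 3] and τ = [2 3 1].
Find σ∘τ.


σ∘τ: apply τ first, then σ
1 →τ 2 →σ 2
2 →τ 3 →σ 3
3 →τ 1 →σ 1

σ∘τ = [2 3 1]


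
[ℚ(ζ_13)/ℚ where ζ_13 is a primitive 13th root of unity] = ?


[ℚ(ζ_n):ℚ] = deg Φ_n(x) = φ(n). Here φ(13) = 12

[ℚ(ζ_13)/ℚ where ζ_13 is a primitive 13th root of unity] = 12


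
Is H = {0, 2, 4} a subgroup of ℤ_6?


Subgroup test for H = {0, 2, 4} in (ℤ_6, +):
(1) 0 ∈ H? Yes
(2) Closure: for all a,b ∈ H, (a+b) mod 6 ∈ H? Yes
(3) Inverses: for all a ∈ H, -a mod 6 ∈ H? Yes

Yes, H is a subgroup of ℤ_6


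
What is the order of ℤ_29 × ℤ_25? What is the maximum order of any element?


|ℤ_29 × ℤ_25| = 29 × 25 = 725
Max element order = lcm(29,25) = 725
Cyclic? Yes (gcd=1)

|ℤ_29×ℤ_25| = 725, max element order = 725


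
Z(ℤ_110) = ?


Z(G) = {g ∈ G | gx = xg for all x ∈ G}
ℤ_110 is abelian, so Z(G) = G

Z(ℤ_110) = ℤ_110


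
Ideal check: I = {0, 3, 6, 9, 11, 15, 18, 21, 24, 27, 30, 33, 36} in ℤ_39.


Check ideal conditions for I = {0, 3, 6, 9, 11, 15, 18, 21, 24, 27, 30, 33, 36} in ℤ_39:
(1) I is an additive subgroup? No
(2) For r ∈ ℤ_39 and a ∈ I: r·a ∈ I? No  [counterexample: r=2, a=6, r·a mod 39 = 12 ∉ I]

No, I is not an ideal of ℤ_39


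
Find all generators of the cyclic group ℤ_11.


g generates ℤ_n iff gcd(g,n) = 1
Checking each g ∈ {1,...,10}:
gcd(1,11) = 1
gcd(2,11) = 1
gcd(3,11) = 1
gcd(4,11) = 1
gcd(5,11) = 1
gcd(6,11) = 1
gcd(7,11) = 1
gcd(8,11) = 1
gcd(9,11) = 1
gcd(10,11) = 1
Generators: {1, 2, 3, 4, 5, 6, 7, 8, 9, 10}
Number of generators = φ(11) = 10

Generators of ℤ_11 = {1, 2, 3, 4, 5, 6, 7, 8, 9, 10}
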